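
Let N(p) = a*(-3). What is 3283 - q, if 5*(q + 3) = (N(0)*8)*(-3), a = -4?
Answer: 16718/5 ≈ 3343.6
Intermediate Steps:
N(p) = 12 (N(p) = -4*(-3) = 12)
q = -303/5 (q = -3 + ((12*8)*(-3))/5 = -3 + (96*(-3))/5 = -3 + (1/5)*(-288) = -3 - 288/5 = -303/5 ≈ -60.600)
3283 - q = 3283 - 1*(-303/5) = 3283 + 303/5 = 16718/5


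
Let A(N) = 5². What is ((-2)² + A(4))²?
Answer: 841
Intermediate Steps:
A(N) = 25
((-2)² + A(4))² = ((-2)² + 25)² = (4 + 25)² = 29² = 841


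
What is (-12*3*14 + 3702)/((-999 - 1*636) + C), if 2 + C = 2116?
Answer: 3198/479 ≈ 6.6764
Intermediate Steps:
C = 2114 (C = -2 + 2116 = 2114)
(-12*3*14 + 3702)/((-999 - 1*636) + C) = (-12*3*14 + 3702)/((-999 - 1*636) + 2114) = (-36*14 + 3702)/((-999 - 636) + 2114) = (-504 + 3702)/(-1635 + 2114) = 3198/479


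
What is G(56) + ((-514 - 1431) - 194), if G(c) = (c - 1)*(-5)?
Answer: -2414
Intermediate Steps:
G(c) = 5 - 5*c (G(c) = (-1 + c)*(-5) = 5 - 5*c)
G(56) + ((-514 - 1431) - 194) = (5 - 5*56) + ((-514 - 1431) - 194) = (5 - 280) + (-1945 - 194) = -275 - 2139 = -2414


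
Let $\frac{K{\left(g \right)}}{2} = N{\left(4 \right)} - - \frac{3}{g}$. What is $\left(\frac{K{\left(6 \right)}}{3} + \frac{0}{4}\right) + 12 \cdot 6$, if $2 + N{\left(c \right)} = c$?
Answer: $\frac{221}{3} \approx 73.667$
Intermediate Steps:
$N{\left(c \right)} = -2 + c$
$K{\left(g \right)} = 4 + \frac{6}{g}$ ($K{\left(g \right)} = 2 \left(\left(-2 + 4\right) - - \frac{3}{g}\right) = 2 \left(2 + \frac{3}{g}\right) = 4 + \frac{6}{g}$)
$\left(\frac{K{\left(6 \right)}}{3} + \frac{0}{4}\right) + 12 \cdot 6 = \left(\frac{4 + \frac{6}{6}}{3} + \frac{0}{4}\right) + 12 \cdot 6 = \left(\left(4 + 6 \cdot \frac{1}{6}\right) \frac{1}{3} + 0 \cdot \frac{1}{4}\right) + 72 = \left(\left(4 + 1\right) \frac{1}{3} + 0\right) + 72 = \left(5 \cdot \frac{1}{3} + 0\right) + 72 = \left(\frac{5}{3} + 0\right) + 72 = \frac{5}{3} + 72 = \frac{221}{3}$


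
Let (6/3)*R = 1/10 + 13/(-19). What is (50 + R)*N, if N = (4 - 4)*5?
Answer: 0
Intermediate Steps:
N = 0 (N = 0*5 = 0)
R = -111/380 (R = (1/10 + 13/(-19))/2 = (1*(1/10) + 13*(-1/19))/2 = (1/10 - 13/19)/2 = (1/2)*(-111/190) = -111/380 ≈ -0.29211)
(50 + R)*N = (50 - 111/380)*0 = (18889/380)*0 = 0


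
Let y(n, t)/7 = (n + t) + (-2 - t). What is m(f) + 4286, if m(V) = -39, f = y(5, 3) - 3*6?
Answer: 4247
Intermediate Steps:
y(n, t) = -14 + 7*n (y(n, t) = 7*((n + t) + (-2 - t)) = 7*(-2 + n) = -14 + 7*n)
f = 3 (f = (-14 + 7*5) - 3*6 = (-14 + 35) - 18 = 21 - 18 = 3)
m(f) + 4286 = -39 + 4286 = 4247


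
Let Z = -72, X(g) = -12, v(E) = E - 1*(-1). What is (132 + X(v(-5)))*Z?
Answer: -8640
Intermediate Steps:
v(E) = 1 + E (v(E) = E + 1 = 1 + E)
(132 + X(v(-5)))*Z = (132 - 12)*(-72) = 120*(-72) = -8640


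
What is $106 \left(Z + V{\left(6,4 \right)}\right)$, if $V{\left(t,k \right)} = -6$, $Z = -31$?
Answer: $-3922$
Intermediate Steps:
$106 \left(Z + V{\left(6,4 \right)}\right) = 106 \left(-31 - 6\right) = 106 \left(-37\right) = -3922$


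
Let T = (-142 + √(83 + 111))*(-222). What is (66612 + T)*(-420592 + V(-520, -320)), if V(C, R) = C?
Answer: -41326247232 + 93486864*√194 ≈ -4.0024e+10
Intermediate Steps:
T = 31524 - 222*√194 (T = (-142 + √194)*(-222) = 31524 - 222*√194 ≈ 28432.)
(66612 + T)*(-420592 + V(-520, -320)) = (66612 + (31524 - 222*√194))*(-420592 - 520) = (98136 - 222*√194)*(-421112) = -41326247232 + 93486864*√194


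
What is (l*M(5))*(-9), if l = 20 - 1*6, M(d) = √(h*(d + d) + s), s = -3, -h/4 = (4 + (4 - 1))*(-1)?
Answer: -126*√277 ≈ -2097.1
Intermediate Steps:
h = 28 (h = -4*(4 + (4 - 1))*(-1) = -4*(4 + 3)*(-1) = -28*(-1) = -4*(-7) = 28)
M(d) = √(-3 + 56*d) (M(d) = √(28*(d + d) - 3) = √(28*(2*d) - 3) = √(56*d - 3) = √(-3 + 56*d))
l = 14 (l = 20 - 6 = 14)
(l*M(5))*(-9) = (14*√(-3 + 56*5))*(-9) = (14*√(-3 + 280))*(-9) = (14*√277)*(-9) = -126*√277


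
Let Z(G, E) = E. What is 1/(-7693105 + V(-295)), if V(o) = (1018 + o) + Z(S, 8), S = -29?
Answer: -1/7692374 ≈ -1.3000e-7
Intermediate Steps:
V(o) = 1026 + o (V(o) = (1018 + o) + 8 = 1026 + o)
1/(-7693105 + V(-295)) = 1/(-7693105 + (1026 - 295)) = 1/(-7693105 + 731) = 1/(-7692374) = -1/7692374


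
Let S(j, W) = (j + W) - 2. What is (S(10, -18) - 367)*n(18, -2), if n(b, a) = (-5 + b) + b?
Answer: -11687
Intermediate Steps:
n(b, a) = -5 + 2*b
S(j, W) = -2 + W + j (S(j, W) = (W + j) - 2 = -2 + W + j)
(S(10, -18) - 367)*n(18, -2) = ((-2 - 18 + 10) - 367)*(-5 + 2*18) = (-10 - 367)*(-5 + 36) = -377*31 = -11687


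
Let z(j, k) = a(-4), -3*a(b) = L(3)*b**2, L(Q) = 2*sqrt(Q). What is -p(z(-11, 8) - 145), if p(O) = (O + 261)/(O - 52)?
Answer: 69580/115403 - 10016*sqrt(3)/115403 ≈ 0.45260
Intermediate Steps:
a(b) = -2*sqrt(3)*b**2/3
z(j, k) = -32*sqrt(3)/3 (z(j, k) = -2/3*sqrt(3)*(-4)**2 = -2/3*sqrt(3)*16 = -32*sqrt(3)/3)
p(O) = (261 + O)/(-52 + O)
-p(z(-11, 8) - 145) = -(261 + (-32*sqrt(3)/3 - 145))/(-52 + (-32*sqrt(3)/3 - 145)) = -(261 + (-145 - 32*sqrt(3)/3))/(-52 + (-145 - 32*sqrt(3)/3)) = -(116 - 32*sqrt(3)/3)/(-197 - 32*sqrt(3)/3)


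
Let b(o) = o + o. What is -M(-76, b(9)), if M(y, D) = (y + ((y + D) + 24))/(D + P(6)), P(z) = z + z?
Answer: 11/3 ≈ 3.6667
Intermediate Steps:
P(z) = 2*z
b(o) = 2*o
M(y, D) = (24 + D + 2*y)/(12 + D) (M(y, D) = (y + ((y + D) + 24))/(D + 2*6) = (y + ((D + y) + 24))/(D + 12) = (y + (24 + D + y))/(12 + D) = (24 + D + 2*y)/(12 + D))
-M(-76, b(9)) = -(24 + 2*9 + 2*(-76))/(12 + 2*9) = -(24 + 18 - 152)/(12 + 18) = -(-110)/30 = -1*(-11/3) = 11/3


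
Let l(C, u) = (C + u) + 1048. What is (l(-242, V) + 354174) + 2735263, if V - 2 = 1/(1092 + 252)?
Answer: 4153289281/1344 ≈ 3.0902e+6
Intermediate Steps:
V = 2689/1344 (V = 2 + 1/(1092 + 252) = 2 + 1/1344 = 2689/1344 ≈ 2.0007)
l(C, u) = 1048 + C + u
(l(-242, V) + 354174) + 2735263 = ((1048 - 242 + 2689/1344) + 354174) + 2735263 = (1085953/1344 + 354174) + 2735263 = 477095809/1344 + 2735263 = 4153289281/1344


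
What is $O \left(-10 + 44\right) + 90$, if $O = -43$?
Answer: $-1372$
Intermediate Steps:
$O \left(-10 + 44\right) + 90 = - 43 \left(-10 + 44\right) + 90 = \left(-43\right) 34 + 90 = -1462 + 90 = -1372$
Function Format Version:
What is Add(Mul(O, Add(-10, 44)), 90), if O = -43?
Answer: -1372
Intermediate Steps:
Add(Mul(O, Add(-10, 44)), 90) = Add(Mul(-43, Add(-10, 44)), 90) = Add(Mul(-43, 34), 90) = Add(-1462, 90) = -1372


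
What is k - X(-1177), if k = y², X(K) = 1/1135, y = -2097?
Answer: 4991059214/1135 ≈ 4.3974e+6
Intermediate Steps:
X(K) = 1/1135
k = 4397409 (k = (-2097)² = 4397409)
k - X(-1177) = 4397409 - 1*1/1135 = 4397409 - 1/1135 = 4991059214/1135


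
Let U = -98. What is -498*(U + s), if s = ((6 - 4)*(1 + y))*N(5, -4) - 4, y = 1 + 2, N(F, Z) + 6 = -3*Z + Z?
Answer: 42828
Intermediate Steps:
N(F, Z) = -6 - 2*Z (N(F, Z) = -6 + (-3*Z + Z) = -6 - 2*Z)
y = 3
s = 12 (s = ((6 - 4)*(1 + 3))*(-6 - 2*(-4)) - 4 = (2*4)*(-6 + 8) - 4 = 8*2 - 4 = 16 - 4 = 12)
-498*(U + s) = -498*(-98 + 12) = -498*(-86) = 42828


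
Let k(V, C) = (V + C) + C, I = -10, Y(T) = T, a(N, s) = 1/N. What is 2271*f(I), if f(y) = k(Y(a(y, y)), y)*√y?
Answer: -456471*I*√10/10 ≈ -1.4435e+5*I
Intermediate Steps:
k(V, C) = V + 2*C (k(V, C) = (C + V) + C = V + 2*C)
f(y) = √y*(1/y + 2*y) (f(y) = (1/y + 2*y)*√y = √y*(1/y + 2*y))
2271*f(I) = 2271*((1 + 2*(-10)²)/√(-10)) = 2271*((-I*√10/10)*(1 + 2*100)) = 2271*((-I*√10/10)*(1 + 200)) = 2271*(-I*√10/10*201) = 2271*(-201*I*√10/10) = -456471*I*√10/10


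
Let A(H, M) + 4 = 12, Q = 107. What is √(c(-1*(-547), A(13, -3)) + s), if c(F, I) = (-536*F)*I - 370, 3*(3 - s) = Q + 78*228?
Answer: 20*I*√52917/3 ≈ 1533.6*I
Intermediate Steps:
A(H, M) = 8 (A(H, M) = -4 + 12 = 8)
s = -17882/3 (s = 3 - (107 + 78*228)/3 = 3 - (107 + 17784)/3 = 3 - ⅓*17891 = 3 - 17891/3 = -17882/3 ≈ -5960.7)
c(F, I) = -370 - 536*F*I (c(F, I) = -536*F*I - 370 = -370 - 536*F*I)
√(c(-1*(-547), A(13, -3)) + s) = √((-370 - 536*(-1*(-547))*8) - 17882/3) = √((-370 - 536*547*8) - 17882/3) = √((-370 - 2345536) - 17882/3) = √(-2345906 - 17882/3) = √(-7055600/3) = 20*I*√52917/3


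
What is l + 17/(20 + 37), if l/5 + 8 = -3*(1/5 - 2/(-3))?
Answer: -3004/57 ≈ -52.702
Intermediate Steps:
l = -53 (l = -40 + 5*(-3*(1/5 - 2/(-3))) = -40 + 5*(-3*(1*(1/5) - 2*(-1/3))) = -40 + 5*(-3*(1/5 + 2/3)) = -40 + 5*(-3*13/15) = -40 + 5*(-13/5) = -40 - 13 = -53)
l + 17/(20 + 37) = -53 + 17/(20 + 37) = -53 + 17/57 = -3004/57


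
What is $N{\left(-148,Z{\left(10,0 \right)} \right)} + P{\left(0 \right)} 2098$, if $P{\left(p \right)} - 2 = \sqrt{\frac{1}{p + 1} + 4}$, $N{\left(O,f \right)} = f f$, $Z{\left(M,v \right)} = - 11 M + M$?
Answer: $14196 + 2098 \sqrt{5} \approx 18887.0$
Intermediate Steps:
$Z{\left(M,v \right)} = - 10 M$
$N{\left(O,f \right)} = f^{2}$
$P{\left(p \right)} = 2 + \sqrt{4 + \frac{1}{1 + p}}$ ($P{\left(p \right)} = 2 + \sqrt{\frac{1}{p + 1} + 4} = 2 + \sqrt{\frac{1}{1 + p} + 4} = 2 + \sqrt{4 + \frac{1}{1 + p}}$)
$N{\left(-148,Z{\left(10,0 \right)} \right)} + P{\left(0 \right)} 2098 = \left(\left(-10\right) 10\right)^{2} + \left(2 + \sqrt{\frac{5 + 4 \cdot 0}{1 + 0}}\right) 2098 = \left(-100\right)^{2} + \left(2 + \sqrt{\frac{5 + 0}{1}}\right) 2098 = 10000 + \left(2 + \sqrt{1 \cdot 5}\right) 2098 = 10000 + \left(2 + \sqrt{5}\right) 2098 = 10000 + \left(4196 + 2098 \sqrt{5}\right) = 14196 + 2098 \sqrt{5}$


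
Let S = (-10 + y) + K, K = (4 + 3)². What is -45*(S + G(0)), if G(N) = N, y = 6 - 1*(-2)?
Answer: -2115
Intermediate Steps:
K = 49 (K = 7² = 49)
y = 8 (y = 6 + 2 = 8)
S = 47 (S = (-10 + 8) + 49 = -2 + 49 = 47)
-45*(S + G(0)) = -45*(47 + 0) = -45*47 = -2115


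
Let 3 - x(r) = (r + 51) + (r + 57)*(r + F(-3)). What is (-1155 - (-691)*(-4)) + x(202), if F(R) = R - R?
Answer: -56487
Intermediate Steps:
F(R) = 0
x(r) = -48 - r - r*(57 + r) (x(r) = 3 - ((r + 51) + (r + 57)*(r + 0)) = 3 - ((51 + r) + (57 + r)*r) = 3 - ((51 + r) + r*(57 + r)) = 3 - (51 + r + r*(57 + r)) = 3 + (-51 - r - r*(57 + r)) = -48 - r - r*(57 + r))
(-1155 - (-691)*(-4)) + x(202) = (-1155 - (-691)*(-4)) + (-48 - 1*202**2 - 58*202) = (-1155 - 1*2764) + (-48 - 1*40804 - 11716) = (-1155 - 2764) + (-48 - 40804 - 11716) = -3919 - 52568 = -56487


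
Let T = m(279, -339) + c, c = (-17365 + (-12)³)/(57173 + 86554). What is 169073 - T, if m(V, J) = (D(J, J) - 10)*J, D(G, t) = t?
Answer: 7295889067/143727 ≈ 50762.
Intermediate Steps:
m(V, J) = J*(-10 + J) (m(V, J) = (J - 10)*J = (-10 + J)*J = J*(-10 + J))
c = -19093/143727 (c = (-17365 - 1728)/143727 = -19093*1/143727 = -19093/143727 ≈ -0.13284)
T = 17004466004/143727 (T = -339*(-10 - 339) - 19093/143727 = -339*(-349) - 19093/143727 = 118311 - 19093/143727 = 17004466004/143727 ≈ 1.1831e+5)
169073 - T = 169073 - 1*17004466004/143727 = 169073 - 17004466004/143727 = 7295889067/143727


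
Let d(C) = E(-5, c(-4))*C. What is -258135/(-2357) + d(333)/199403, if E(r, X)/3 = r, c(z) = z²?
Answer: 51461120190/469992871 ≈ 109.49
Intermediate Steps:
E(r, X) = 3*r
d(C) = -15*C (d(C) = (3*(-5))*C = -15*C)
-258135/(-2357) + d(333)/199403 = -258135/(-2357) - 15*333/199403 = -258135*(-1/2357) - 4995*1/199403 = 258135/2357 - 4995/199403 = 51461120190/469992871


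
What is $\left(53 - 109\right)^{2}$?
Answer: $3136$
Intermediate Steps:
$\left(53 - 109\right)^{2} = \left(-56\right)^{2} = 3136$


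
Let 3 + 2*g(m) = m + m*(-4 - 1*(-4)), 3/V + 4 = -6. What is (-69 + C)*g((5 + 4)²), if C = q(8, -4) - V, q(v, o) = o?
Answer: -28353/10 ≈ -2835.3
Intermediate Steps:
V = -3/10 (V = 3/(-4 - 6) = 3/(-10) = 3*(-⅒) = -3/10 ≈ -0.30000)
C = -37/10 (C = -4 - 1*(-3/10) = -4 + 3/10 = -37/10 ≈ -3.7000)
g(m) = -3/2 + m/2 (g(m) = -3/2 + (m + m*(-4 - 1*(-4)))/2 = -3/2 + (m + m*(-4 + 4))/2 = -3/2 + (m + m*0)/2 = -3/2 + (m + 0)/2 = -3/2 + m/2)
(-69 + C)*g((5 + 4)²) = (-69 - 37/10)*(-3/2 + (5 + 4)²/2) = -727*(-3/2 + (½)*9²)/10 = -727*(-3/2 + (½)*81)/10 = -727*(-3/2 + 81/2)/10 = -727/10*39 = -28353/10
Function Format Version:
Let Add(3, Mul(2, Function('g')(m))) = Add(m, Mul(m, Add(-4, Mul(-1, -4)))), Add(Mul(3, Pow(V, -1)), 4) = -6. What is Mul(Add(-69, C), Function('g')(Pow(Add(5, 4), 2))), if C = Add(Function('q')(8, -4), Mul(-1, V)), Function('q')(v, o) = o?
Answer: Rational(-28353, 10) ≈ -2835.3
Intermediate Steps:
V = Rational(-3, 10) (V = Mul(3, Pow(Add(-4, -6), -1)) = Mul(3, Pow(-10, -1)) = Mul(3, Rational(-1, 10)) = Rational(-3, 10) ≈ -0.30000)
C = Rational(-37, 10) (C = Add(-4, Mul(-1, Rational(-3, 10))) = Add(-4, Rational(3, 10)) = Rational(-37, 10) ≈ -3.7000)
Function('g')(m) = Add(Rational(-3, 2), Mul(Rational(1, 2), m)) (Function('g')(m) = Add(Rational(-3, 2), Mul(Rational(1, 2), Add(m, Mul(m, Add(-4, Mul(-1, -4)))))) = Add(Rational(-3, 2), Mul(Rational(1, 2), Add(m, Mul(m, Add(-4, 4))))) = Add(Rational(-3, 2), Mul(Rational(1, 2), Add(m, Mul(m, 0)))) = Add(Rational(-3, 2), Mul(Rational(1, 2), Add(m, 0))) = Add(Rational(-3, 2), Mul(Rational(1, 2), m)))
Mul(Add(-69, C), Function('g')(Pow(Add(5, 4), 2))) = Mul(Add(-69, Rational(-37, 10)), Add(Rational(-3, 2), Mul(Rational(1, 2), Pow(Add(5, 4), 2)))) = Mul(Rational(-727, 10), Add(Rational(-3, 2), Mul(Rational(1, 2), Pow(9, 2)))) = Mul(Rational(-727, 10), Add(Rational(-3, 2), Mul(Rational(1, 2), 81))) = Mul(Rational(-727, 10), Add(Rational(-3, 2), Rational(81, 2))) = Mul(Rational(-727, 10), 39) = Rational(-28353, 10)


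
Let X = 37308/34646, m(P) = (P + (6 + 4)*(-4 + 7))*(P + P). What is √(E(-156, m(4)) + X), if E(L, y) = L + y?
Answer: √35133157406/17323 ≈ 10.820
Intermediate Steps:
m(P) = 2*P*(30 + P) (m(P) = (P + 10*3)*(2*P) = (P + 30)*(2*P) = (30 + P)*(2*P) = 2*P*(30 + P))
X = 18654/17323 (X = 37308*(1/34646) = 18654/17323 ≈ 1.0768)
√(E(-156, m(4)) + X) = √((-156 + 2*4*(30 + 4)) + 18654/17323) = √((-156 + 2*4*34) + 18654/17323) = √((-156 + 272) + 18654/17323) = √(116 + 18654/17323) = √(2028122/17323) = √35133157406/17323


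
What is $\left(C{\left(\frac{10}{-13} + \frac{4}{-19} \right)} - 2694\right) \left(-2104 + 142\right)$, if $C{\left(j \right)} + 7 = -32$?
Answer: $5362146$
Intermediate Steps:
$C{\left(j \right)} = -39$ ($C{\left(j \right)} = -7 - 32 = -39$)
$\left(C{\left(\frac{10}{-13} + \frac{4}{-19} \right)} - 2694\right) \left(-2104 + 142\right) = \left(-39 - 2694\right) \left(-2104 + 142\right) = \left(-2733\right) \left(-1962\right) = 5362146$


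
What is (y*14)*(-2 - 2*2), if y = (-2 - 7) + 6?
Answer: 252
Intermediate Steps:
y = -3 (y = -9 + 6 = -3)
(y*14)*(-2 - 2*2) = (-3*14)*(-2 - 2*2) = -42*(-2 - 4) = -42*(-6) = 252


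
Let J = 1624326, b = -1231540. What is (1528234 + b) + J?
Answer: 1921020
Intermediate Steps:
(1528234 + b) + J = (1528234 - 1231540) + 1624326 = 296694 + 1624326 = 1921020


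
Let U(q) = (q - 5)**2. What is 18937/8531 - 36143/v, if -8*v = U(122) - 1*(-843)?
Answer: 685469987/30993123 ≈ 22.117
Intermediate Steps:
U(q) = (-5 + q)**2
v = -3633/2 (v = -((-5 + 122)**2 - 1*(-843))/8 = -(117**2 + 843)/8 = -(13689 + 843)/8 = -1/8*14532 = -3633/2 ≈ -1816.5)
18937/8531 - 36143/v = 18937/8531 - 36143/(-3633/2) = 18937*(1/8531) - 36143*(-2/3633) = 18937/8531 + 72286/3633 = 685469987/30993123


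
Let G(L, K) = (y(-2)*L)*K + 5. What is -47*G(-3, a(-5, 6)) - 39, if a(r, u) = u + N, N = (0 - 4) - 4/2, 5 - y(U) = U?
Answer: -274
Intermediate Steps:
y(U) = 5 - U
N = -6 (N = -4 - 4*½ = -4 - 2 = -6)
a(r, u) = -6 + u (a(r, u) = u - 6 = -6 + u)
G(L, K) = 5 + 7*K*L (G(L, K) = ((5 - 1*(-2))*L)*K + 5 = ((5 + 2)*L)*K + 5 = (7*L)*K + 5 = 7*K*L + 5 = 5 + 7*K*L)
-47*G(-3, a(-5, 6)) - 39 = -47*(5 + 7*(-6 + 6)*(-3)) - 39 = -47*(5 + 7*0*(-3)) - 39 = -47*(5 + 0) - 39 = -47*5 - 39 = -235 - 39 = -274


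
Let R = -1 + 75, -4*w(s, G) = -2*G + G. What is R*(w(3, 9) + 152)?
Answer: 22829/2 ≈ 11415.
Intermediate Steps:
w(s, G) = G/4 (w(s, G) = -(-2*G + G)/4 = -(-1)*G/4 = G/4)
R = 74
R*(w(3, 9) + 152) = 74*((1/4)*9 + 152) = 74*(9/4 + 152) = 74*(617/4) = 22829/2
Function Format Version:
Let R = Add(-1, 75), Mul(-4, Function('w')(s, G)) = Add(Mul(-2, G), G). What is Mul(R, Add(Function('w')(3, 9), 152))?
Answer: Rational(22829, 2) ≈ 11415.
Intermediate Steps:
Function('w')(s, G) = Mul(Rational(1, 4), G) (Function('w')(s, G) = Mul(Rational(-1, 4), Add(Mul(-2, G), G)) = Mul(Rational(-1, 4), Mul(-1, G)) = Mul(Rational(1, 4), G))
R = 74
Mul(R, Add(Function('w')(3, 9), 152)) = Mul(74, Add(Mul(Rational(1, 4), 9), 152)) = Mul(74, Add(Rational(9, 4), 152)) = Mul(74, Rational(617, 4)) = Rational(22829, 2)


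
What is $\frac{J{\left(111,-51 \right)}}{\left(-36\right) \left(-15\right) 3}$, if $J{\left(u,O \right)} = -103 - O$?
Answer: $- \frac{13}{405} \approx -0.032099$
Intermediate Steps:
$\frac{J{\left(111,-51 \right)}}{\left(-36\right) \left(-15\right) 3} = \frac{-103 - -51}{\left(-36\right) \left(-15\right) 3} = \frac{-103 + 51}{540 \cdot 3} = - \frac{52}{1620} = \left(-52\right) \frac{1}{1620} = - \frac{13}{405}$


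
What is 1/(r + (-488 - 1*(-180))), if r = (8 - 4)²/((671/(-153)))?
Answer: -671/209116 ≈ -0.0032087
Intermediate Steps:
r = -2448/671 (r = 4²/((671*(-1/153))) = 16/(-671/153) = 16*(-153/671) = -2448/671 ≈ -3.6483)
1/(r + (-488 - 1*(-180))) = 1/(-2448/671 + (-488 - 1*(-180))) = 1/(-2448/671 + (-488 + 180)) = 1/(-2448/671 - 308) = 1/(-209116/671) = -671/209116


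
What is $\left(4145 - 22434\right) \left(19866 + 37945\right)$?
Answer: $-1057305379$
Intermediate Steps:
$\left(4145 - 22434\right) \left(19866 + 37945\right) = \left(-18289\right) 57811 = -1057305379$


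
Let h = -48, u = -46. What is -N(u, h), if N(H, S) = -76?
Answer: 76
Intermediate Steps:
-N(u, h) = -1*(-76) = 76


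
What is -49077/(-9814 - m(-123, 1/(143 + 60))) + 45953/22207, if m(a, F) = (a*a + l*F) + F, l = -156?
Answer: 50434752971/12493347302 ≈ 4.0369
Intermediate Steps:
m(a, F) = a**2 - 155*F (m(a, F) = (a*a - 156*F) + F = (a**2 - 156*F) + F = a**2 - 155*F)
-49077/(-9814 - m(-123, 1/(143 + 60))) + 45953/22207 = -49077/(-9814 - ((-123)**2 - 155/(143 + 60))) + 45953/22207 = -49077/(-9814 - (15129 - 155/203)) + 45953*(1/22207) = -49077/(-9814 - (15129 - 155*1/203)) + 45953/22207 = -49077/(-9814 - (15129 - 155/203)) + 45953/22207 = -49077/(-9814 - 1*3071032/203) + 45953/22207 = -49077/(-9814 - 3071032/203) + 45953/22207 = -49077/(-5063274/203) + 45953/22207 = -49077*(-203/5063274) + 45953/22207 = 1106959/562586 + 45953/22207 = 50434752971/12493347302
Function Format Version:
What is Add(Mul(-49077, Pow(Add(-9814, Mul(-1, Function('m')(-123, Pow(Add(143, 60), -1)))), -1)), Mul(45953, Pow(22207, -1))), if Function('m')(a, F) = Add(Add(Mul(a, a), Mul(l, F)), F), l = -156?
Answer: Rational(50434752971, 12493347302) ≈ 4.0369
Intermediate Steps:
Function('m')(a, F) = Add(Pow(a, 2), Mul(-155, F)) (Function('m')(a, F) = Add(Add(Mul(a, a), Mul(-156, F)), F) = Add(Add(Pow(a, 2), Mul(-156, F)), F) = Add(Pow(a, 2), Mul(-155, F)))
Add(Mul(-49077, Pow(Add(-9814, Mul(-1, Function('m')(-123, Pow(Add(143, 60), -1)))), -1)), Mul(45953, Pow(22207, -1))) = Add(Mul(-49077, Pow(Add(-9814, Mul(-1, Add(Pow(-123, 2), Mul(-155, Pow(Add(143, 60), -1))))), -1)), Mul(45953, Pow(22207, -1))) = Add(Mul(-49077, Pow(Add(-9814, Mul(-1, Add(15129, Mul(-155, Pow(203, -1))))), -1)), Mul(45953, Rational(1, 22207))) = Add(Mul(-49077, Pow(Add(-9814, Mul(-1, Add(15129, Mul(-155, Rational(1, 203))))), -1)), Rational(45953, 22207)) = Add(Mul(-49077, Pow(Add(-9814, Mul(-1, Add(15129, Rational(-155, 203)))), -1)), Rational(45953, 22207)) = Add(Mul(-49077, Pow(Add(-9814, Mul(-1, Rational(3071032, 203))), -1)), Rational(45953, 22207)) = Add(Mul(-49077, Pow(Add(-9814, Rational(-3071032, 203)), -1)), Rational(45953, 22207)) = Add(Mul(-49077, Pow(Rational(-5063274, 203), -1)), Rational(45953, 22207)) = Add(Mul(-49077, Rational(-203, 5063274)), Rational(45953, 22207)) = Add(Rational(1106959, 562586), Rational(45953, 22207)) = Rational(50434752971, 12493347302)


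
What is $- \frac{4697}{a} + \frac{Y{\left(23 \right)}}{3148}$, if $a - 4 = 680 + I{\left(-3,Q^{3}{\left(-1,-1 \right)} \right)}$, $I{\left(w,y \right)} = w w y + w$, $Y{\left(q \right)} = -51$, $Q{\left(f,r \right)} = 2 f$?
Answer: $- \frac{2116745}{273876} \approx -7.7288$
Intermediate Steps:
$I{\left(w,y \right)} = w + y w^{2}$ ($I{\left(w,y \right)} = w^{2} y + w = y w^{2} + w = w + y w^{2}$)
$a = 609$ ($a = 4 + \left(680 - 3 \left(1 - 3 \left(2 \left(-1\right)\right)^{3}\right)\right) = 4 + \left(680 - 3 \left(1 - 3 \left(-2\right)^{3}\right)\right) = 4 + \left(680 - 3 \left(1 - -24\right)\right) = 4 + \left(680 - 3 \left(1 + 24\right)\right) = 4 + \left(680 - 75\right) = 4 + 605 = 609$)
$- \frac{4697}{a} + \frac{Y{\left(23 \right)}}{3148} = - \frac{4697}{609} - \frac{51}{3148} = \left(-4697\right) \frac{1}{609} - \frac{51}{3148} = - \frac{671}{87} - \frac{51}{3148} = - \frac{2116745}{273876}$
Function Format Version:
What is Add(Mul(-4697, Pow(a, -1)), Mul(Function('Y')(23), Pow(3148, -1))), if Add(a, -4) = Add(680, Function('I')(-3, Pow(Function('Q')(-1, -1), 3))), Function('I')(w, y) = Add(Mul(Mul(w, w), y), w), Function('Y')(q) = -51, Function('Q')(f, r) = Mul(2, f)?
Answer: Rational(-2116745, 273876) ≈ -7.7288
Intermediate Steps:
Function('I')(w, y) = Add(w, Mul(y, Pow(w, 2))) (Function('I')(w, y) = Add(Mul(Pow(w, 2), y), w) = Add(Mul(y, Pow(w, 2)), w) = Add(w, Mul(y, Pow(w, 2))))
a = 609 (a = Add(4, Add(680, Mul(-3, Add(1, Mul(-3, Pow(Mul(2, -1), 3)))))) = Add(4, Add(680, Mul(-3, Add(1, Mul(-3, Pow(-2, 3)))))) = Add(4, Add(680, Mul(-3, Add(1, Mul(-3, -8))))) = Add(4, Add(680, Mul(-3, Add(1, 24)))) = Add(4, Add(680, Mul(-3, 25))) = Add(4, Add(680, -75)) = Add(4, 605) = 609)
Add(Mul(-4697, Pow(a, -1)), Mul(Function('Y')(23), Pow(3148, -1))) = Add(Mul(-4697, Pow(609, -1)), Mul(-51, Pow(3148, -1))) = Add(Mul(-4697, Rational(1, 609)), Mul(-51, Rational(1, 3148))) = Add(Rational(-671, 87), Rational(-51, 3148)) = Rational(-2116745, 273876)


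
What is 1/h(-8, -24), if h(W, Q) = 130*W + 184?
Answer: -1/856 ≈ -0.0011682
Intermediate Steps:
h(W, Q) = 184 + 130*W
1/h(-8, -24) = 1/(184 + 130*(-8)) = 1/(184 - 1040) = 1/(-856) = -1/856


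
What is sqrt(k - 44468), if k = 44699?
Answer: sqrt(231) ≈ 15.199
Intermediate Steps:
sqrt(k - 44468) = sqrt(44699 - 44468) = sqrt(231)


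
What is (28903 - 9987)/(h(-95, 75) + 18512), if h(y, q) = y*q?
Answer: 18916/11387 ≈ 1.6612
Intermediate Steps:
h(y, q) = q*y
(28903 - 9987)/(h(-95, 75) + 18512) = (28903 - 9987)/(75*(-95) + 18512) = 18916/(-7125 + 18512) = 18916/11387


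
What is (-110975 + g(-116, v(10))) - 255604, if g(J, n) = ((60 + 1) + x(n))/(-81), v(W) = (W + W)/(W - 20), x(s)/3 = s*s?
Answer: -29692972/81 ≈ -3.6658e+5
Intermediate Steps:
x(s) = 3*s² (x(s) = 3*(s*s) = 3*s²)
v(W) = 2*W/(-20 + W) (v(W) = (2*W)/(-20 + W) = 2*W/(-20 + W))
g(J, n) = -61/81 - n²/27 (g(J, n) = ((60 + 1) + 3*n²)/(-81) = (61 + 3*n²)*(-1/81) = -61/81 - n²/27)
(-110975 + g(-116, v(10))) - 255604 = (-110975 + (-61/81 - 400/(-20 + 10)²/27)) - 255604 = (-110975 + (-61/81 - (2*10/(-10))²/27)) - 255604 = (-110975 + (-61/81 - (2*10*(-⅒))²/27)) - 255604 = (-110975 + (-61/81 - 1/27*(-2)²)) - 255604 = (-110975 + (-61/81 - 1/27*4)) - 255604 = (-110975 + (-61/81 - 4/27)) - 255604 = (-110975 - 73/81) - 255604 = -8989048/81 - 255604 = -29692972/81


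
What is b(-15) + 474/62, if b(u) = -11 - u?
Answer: 361/31 ≈ 11.645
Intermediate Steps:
b(-15) + 474/62 = (-11 - 1*(-15)) + 474/62 = (-11 + 15) + 474*(1/62) = 4 + 237/31 = 361/31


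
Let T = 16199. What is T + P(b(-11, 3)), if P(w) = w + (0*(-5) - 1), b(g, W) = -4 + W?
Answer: 16197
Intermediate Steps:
P(w) = -1 + w (P(w) = w + (0 - 1) = w - 1 = -1 + w)
T + P(b(-11, 3)) = 16199 + (-1 + (-4 + 3)) = 16199 + (-1 - 1) = 16199 - 2 = 16197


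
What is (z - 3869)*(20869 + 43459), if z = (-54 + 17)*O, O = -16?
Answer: -210802856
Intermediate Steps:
z = 592 (z = (-54 + 17)*(-16) = -37*(-16) = 592)
(z - 3869)*(20869 + 43459) = (592 - 3869)*(20869 + 43459) = -3277*64328 = -210802856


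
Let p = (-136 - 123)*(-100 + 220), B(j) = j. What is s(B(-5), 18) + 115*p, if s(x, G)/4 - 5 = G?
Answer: -3574108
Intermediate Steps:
s(x, G) = 20 + 4*G
p = -31080 (p = -259*120 = -31080)
s(B(-5), 18) + 115*p = (20 + 4*18) + 115*(-31080) = (20 + 72) - 3574200 = 92 - 3574200 = -3574108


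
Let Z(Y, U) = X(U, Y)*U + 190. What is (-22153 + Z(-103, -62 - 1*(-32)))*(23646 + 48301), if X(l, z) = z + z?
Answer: -1135539501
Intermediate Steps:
X(l, z) = 2*z
Z(Y, U) = 190 + 2*U*Y (Z(Y, U) = (2*Y)*U + 190 = 2*U*Y + 190 = 190 + 2*U*Y)
(-22153 + Z(-103, -62 - 1*(-32)))*(23646 + 48301) = (-22153 + (190 + 2*(-62 - 1*(-32))*(-103)))*(23646 + 48301) = (-22153 + (190 + 2*(-62 + 32)*(-103)))*71947 = (-22153 + (190 + 2*(-30)*(-103)))*71947 = (-22153 + (190 + 6180))*71947 = (-22153 + 6370)*71947 = -15783*71947 = -1135539501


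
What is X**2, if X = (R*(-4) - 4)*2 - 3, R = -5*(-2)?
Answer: 8281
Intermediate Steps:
R = 10
X = -91 (X = (10*(-4) - 4)*2 - 3 = (-40 - 4)*2 - 3 = -44*2 - 3 = -88 - 3 = -91)
X**2 = (-91)**2 = 8281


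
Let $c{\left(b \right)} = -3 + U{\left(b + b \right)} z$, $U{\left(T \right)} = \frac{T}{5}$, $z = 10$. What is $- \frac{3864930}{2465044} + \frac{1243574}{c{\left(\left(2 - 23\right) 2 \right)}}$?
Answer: $- \frac{1533062765143}{210761262} \approx -7273.9$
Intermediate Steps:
$U{\left(T \right)} = \frac{T}{5}$ ($U{\left(T \right)} = T \frac{1}{5} = \frac{T}{5}$)
$c{\left(b \right)} = -3 + 4 b$ ($c{\left(b \right)} = -3 + \frac{b + b}{5} \cdot 10 = -3 + \frac{2 b}{5} \cdot 10 = -3 + 4 b$)
$- \frac{3864930}{2465044} + \frac{1243574}{c{\left(\left(2 - 23\right) 2 \right)}} = - \frac{3864930}{2465044} + \frac{1243574}{-3 + 4 \left(2 - 23\right) 2} = \left(-3864930\right) \frac{1}{2465044} + \frac{1243574}{-3 + 4 \left(\left(-21\right) 2\right)} = - \frac{1932465}{1232522} + \frac{1243574}{-3 + 4 \left(-42\right)} = - \frac{1932465}{1232522} + \frac{1243574}{-3 - 168} = - \frac{1932465}{1232522} + \frac{1243574}{-171} = - \frac{1932465}{1232522} + 1243574 \left(- \frac{1}{171}\right) = - \frac{1932465}{1232522} - \frac{1243574}{171} = - \frac{1533062765143}{210761262}$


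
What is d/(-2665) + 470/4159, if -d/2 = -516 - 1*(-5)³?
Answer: -1999788/11083735 ≈ -0.18043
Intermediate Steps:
d = 782 (d = -2*(-516 - 1*(-5)³) = -2*(-516 - 1*(-125)) = -2*(-516 + 125) = -2*(-391) = 782)
d/(-2665) + 470/4159 = 782/(-2665) + 470/4159 = 782*(-1/2665) + 470*(1/4159) = -782/2665 + 470/4159 = -1999788/11083735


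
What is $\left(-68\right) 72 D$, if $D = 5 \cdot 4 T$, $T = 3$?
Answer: $-293760$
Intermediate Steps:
$D = 60$ ($D = 5 \cdot 4 \cdot 3 = 20 \cdot 3 = 60$)
$\left(-68\right) 72 D = \left(-68\right) 72 \cdot 60 = \left(-4896\right) 60 = -293760$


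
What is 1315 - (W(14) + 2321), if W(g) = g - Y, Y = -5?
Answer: -1025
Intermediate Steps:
W(g) = 5 + g (W(g) = g - 1*(-5) = g + 5 = 5 + g)
1315 - (W(14) + 2321) = 1315 - ((5 + 14) + 2321) = 1315 - (19 + 2321) = 1315 - 1*2340 = 1315 - 2340 = -1025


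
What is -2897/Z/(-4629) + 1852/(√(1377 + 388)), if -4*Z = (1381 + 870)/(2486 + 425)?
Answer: -33732668/10419879 + 1852*√1765/1765 ≈ 40.845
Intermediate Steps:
Z = -2251/11644 (Z = -(1381 + 870)/(4*(2486 + 425)) = -2251/(4*2911) = -¼*2251/2911 = -2251/11644 ≈ -0.19332)
-2897/Z/(-4629) + 1852/(√(1377 + 388)) = -2897/(-2251/11644)/(-4629) + 1852/(√(1377 + 388)) = -2897*(-11644/2251)*(-1/4629) + 1852/(√1765) = (33732668/2251)*(-1/4629) + 1852*(√1765/1765) = -33732668/10419879 + 1852*√1765/1765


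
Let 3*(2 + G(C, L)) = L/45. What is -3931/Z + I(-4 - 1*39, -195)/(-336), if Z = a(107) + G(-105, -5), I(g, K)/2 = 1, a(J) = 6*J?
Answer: -17848295/2902872 ≈ -6.1485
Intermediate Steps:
I(g, K) = 2 (I(g, K) = 2*1 = 2)
G(C, L) = -2 + L/135 (G(C, L) = -2 + (L/45)/3 = -2 + L/135)
Z = 17279/27 (Z = 6*107 + (-2 + (1/135)*(-5)) = 642 + (-2 - 1/27) = 642 - 55/27 = 17279/27 ≈ 639.96)
-3931/Z + I(-4 - 1*39, -195)/(-336) = -3931/17279/27 + 2/(-336) = -3931*27/17279 + 2*(-1/336) = -106137/17279 - 1/168 = -17848295/2902872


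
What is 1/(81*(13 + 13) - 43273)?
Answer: -1/41167 ≈ -2.4291e-5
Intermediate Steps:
1/(81*(13 + 13) - 43273) = 1/(81*26 - 43273) = 1/(2106 - 43273) = 1/(-41167) = -1/41167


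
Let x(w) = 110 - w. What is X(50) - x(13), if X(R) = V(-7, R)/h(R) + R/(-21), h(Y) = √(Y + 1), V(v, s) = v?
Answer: -2087/21 - 7*√51/51 ≈ -100.36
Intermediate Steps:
h(Y) = √(1 + Y)
X(R) = -7/√(1 + R) - R/21 (X(R) = -7/√(1 + R) + R/(-21) = -7/√(1 + R) + R*(-1/21) = -7/√(1 + R) - R/21)
X(50) - x(13) = (-7/√(1 + 50) - 1/21*50) - (110 - 1*13) = (-7*√51/51 - 50/21) - (110 - 13) = (-7*√51/51 - 50/21) - 1*97 = (-7*√51/51 - 50/21) - 97 = (-50/21 - 7*√51/51) - 97 = -2087/21 - 7*√51/51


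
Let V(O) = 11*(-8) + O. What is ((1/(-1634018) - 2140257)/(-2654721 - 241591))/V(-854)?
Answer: -3497218462627/4458133637002272 ≈ -0.00078446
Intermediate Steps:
V(O) = -88 + O
((1/(-1634018) - 2140257)/(-2654721 - 241591))/V(-854) = ((1/(-1634018) - 2140257)/(-2654721 - 241591))/(-88 - 854) = ((-1/1634018 - 2140257)/(-2896312))/(-942) = -3497218462627/1634018*(-1/2896312)*(-1/942) = (3497218462627/4732625941616)*(-1/942) = -3497218462627/4458133637002272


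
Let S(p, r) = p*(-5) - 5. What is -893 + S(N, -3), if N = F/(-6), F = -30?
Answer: -923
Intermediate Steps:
N = 5 (N = -30/(-6) = -30*(-⅙) = 5)
S(p, r) = -5 - 5*p (S(p, r) = -5*p - 5 = -5 - 5*p)
-893 + S(N, -3) = -893 + (-5 - 5*5) = -893 + (-5 - 25) = -893 - 30 = -923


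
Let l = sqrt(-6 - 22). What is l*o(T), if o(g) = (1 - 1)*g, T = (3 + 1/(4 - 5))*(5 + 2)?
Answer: 0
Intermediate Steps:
T = 14 (T = (3 + 1/(-1))*7 = (3 - 1)*7 = 2*7 = 14)
o(g) = 0 (o(g) = 0*g = 0)
l = 2*I*sqrt(7) (l = sqrt(-28) = 2*I*sqrt(7) ≈ 5.2915*I)
l*o(T) = (2*I*sqrt(7))*0 = 0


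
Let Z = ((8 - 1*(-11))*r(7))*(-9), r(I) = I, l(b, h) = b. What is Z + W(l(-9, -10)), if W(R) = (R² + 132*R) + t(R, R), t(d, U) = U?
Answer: -2313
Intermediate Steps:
W(R) = R² + 133*R (W(R) = (R² + 132*R) + R = R² + 133*R)
Z = -1197 (Z = ((8 - 1*(-11))*7)*(-9) = ((8 + 11)*7)*(-9) = (19*7)*(-9) = 133*(-9) = -1197)
Z + W(l(-9, -10)) = -1197 - 9*(133 - 9) = -1197 - 9*124 = -1197 - 1116 = -2313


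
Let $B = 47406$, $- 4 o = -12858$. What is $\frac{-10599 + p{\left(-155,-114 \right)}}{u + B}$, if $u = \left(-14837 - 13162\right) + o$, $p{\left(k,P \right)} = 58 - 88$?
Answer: $- \frac{2362}{5027} \approx -0.46986$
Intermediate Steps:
$o = \frac{6429}{2}$ ($o = \left(- \frac{1}{4}\right) \left(-12858\right) = \frac{6429}{2} \approx 3214.5$)
$p{\left(k,P \right)} = -30$ ($p{\left(k,P \right)} = 58 - 88 = -30$)
$u = - \frac{49569}{2}$ ($u = \left(-14837 - 13162\right) + \frac{6429}{2} = -27999 + \frac{6429}{2} = - \frac{49569}{2} \approx -24785.0$)
$\frac{-10599 + p{\left(-155,-114 \right)}}{u + B} = \frac{-10599 - 30}{- \frac{49569}{2} + 47406} = - \frac{10629}{\frac{45243}{2}} = \left(-10629\right) \frac{2}{45243} = - \frac{2362}{5027}$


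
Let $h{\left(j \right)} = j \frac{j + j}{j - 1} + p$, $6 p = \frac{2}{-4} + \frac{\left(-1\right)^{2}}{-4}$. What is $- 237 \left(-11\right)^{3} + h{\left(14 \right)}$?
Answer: $\frac{32809611}{104} \approx 3.1548 \cdot 10^{5}$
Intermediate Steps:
$p = - \frac{1}{8}$ ($p = \frac{\frac{2}{-4} + \frac{\left(-1\right)^{2}}{-4}}{6} = \frac{2 \left(- \frac{1}{4}\right) + 1 \left(- \frac{1}{4}\right)}{6} = \frac{- \frac{1}{2} - \frac{1}{4}}{6} = \frac{1}{6} \left(- \frac{3}{4}\right) = - \frac{1}{8} \approx -0.125$)
$h{\left(j \right)} = - \frac{1}{8} + \frac{2 j^{2}}{-1 + j}$ ($h{\left(j \right)} = j \frac{j + j}{j - 1} - \frac{1}{8} = j \frac{2 j}{-1 + j} - \frac{1}{8} = \frac{2 j^{2}}{-1 + j} - \frac{1}{8} = - \frac{1}{8} + \frac{2 j^{2}}{-1 + j}$)
$- 237 \left(-11\right)^{3} + h{\left(14 \right)} = - 237 \left(-11\right)^{3} + \frac{1 - 14 + 16 \cdot 14^{2}}{8 \left(-1 + 14\right)} = \left(-237\right) \left(-1331\right) + \frac{1 - 14 + 16 \cdot 196}{8 \cdot 13} = 315447 + \frac{1}{8} \cdot \frac{1}{13} \left(1 - 14 + 3136\right) = 315447 + \frac{1}{8} \cdot \frac{1}{13} \cdot 3123 = 315447 + \frac{3123}{104} = \frac{32809611}{104}$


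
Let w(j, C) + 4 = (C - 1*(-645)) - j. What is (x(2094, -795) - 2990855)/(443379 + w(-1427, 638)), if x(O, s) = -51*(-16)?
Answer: -2990039/446085 ≈ -6.7028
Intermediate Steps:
w(j, C) = 641 + C - j (w(j, C) = -4 + ((C - 1*(-645)) - j) = -4 + ((C + 645) - j) = -4 + ((645 + C) - j) = -4 + (645 + C - j) = 641 + C - j)
x(O, s) = 816
(x(2094, -795) - 2990855)/(443379 + w(-1427, 638)) = (816 - 2990855)/(443379 + (641 + 638 - 1*(-1427))) = -2990039/(443379 + (641 + 638 + 1427)) = -2990039/(443379 + 2706) = -2990039/446085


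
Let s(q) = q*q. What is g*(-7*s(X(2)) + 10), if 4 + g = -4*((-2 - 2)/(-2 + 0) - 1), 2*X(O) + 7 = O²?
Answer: 46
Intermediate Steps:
X(O) = -7/2 + O²/2
s(q) = q²
g = -8 (g = -4 - 4*((-2 - 2)/(-2 + 0) - 1) = -4 - 4*(-4/(-2) - 1) = -4 - 4*(-4*(-½) - 1) = -4 - 4*(2 - 1) = -4 - 4*1 = -4 - 4 = -8)
g*(-7*s(X(2)) + 10) = -8*(-7*(-7/2 + (½)*2²)² + 10) = -8*(-7*(-7/2 + (½)*4)² + 10) = -8*(-7*(-7/2 + 2)² + 10) = -8*(-7*(-3/2)² + 10) = -8*(-7*9/4 + 10) = -8*(-63/4 + 10) = -8*(-23/4) = 46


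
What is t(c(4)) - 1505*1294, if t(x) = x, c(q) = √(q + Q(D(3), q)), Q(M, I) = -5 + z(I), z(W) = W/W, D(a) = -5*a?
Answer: -1947470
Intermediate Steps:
z(W) = 1
Q(M, I) = -4 (Q(M, I) = -5 + 1 = -4)
c(q) = √(-4 + q) (c(q) = √(q - 4) = √(-4 + q))
t(c(4)) - 1505*1294 = √(-4 + 4) - 1505*1294 = √0 - 1947470 = 0 - 1947470 = -1947470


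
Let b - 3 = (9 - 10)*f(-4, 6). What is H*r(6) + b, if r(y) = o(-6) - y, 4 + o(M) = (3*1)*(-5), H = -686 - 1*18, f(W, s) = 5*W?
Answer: 17623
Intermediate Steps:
H = -704 (H = -686 - 18 = -704)
b = 23 (b = 3 + (9 - 10)*(5*(-4)) = 3 - 1*(-20) = 3 + 20 = 23)
o(M) = -19 (o(M) = -4 + (3*1)*(-5) = -4 + 3*(-5) = -4 - 15 = -19)
r(y) = -19 - y
H*r(6) + b = -704*(-19 - 1*6) + 23 = -704*(-19 - 6) + 23 = -704*(-25) + 23 = 17600 + 23 = 17623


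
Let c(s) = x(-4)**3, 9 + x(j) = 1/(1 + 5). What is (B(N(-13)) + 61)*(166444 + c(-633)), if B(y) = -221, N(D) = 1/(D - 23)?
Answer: -716060540/27 ≈ -2.6521e+7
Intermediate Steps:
N(D) = 1/(-23 + D)
x(j) = -53/6 (x(j) = -9 + 1/(1 + 5) = -9 + 1/6 = -53/6)
c(s) = -148877/216 (c(s) = (-53/6)**3 = -148877/216)
(B(N(-13)) + 61)*(166444 + c(-633)) = (-221 + 61)*(166444 - 148877/216) = -160*35803027/216 = -716060540/27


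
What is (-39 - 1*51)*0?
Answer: 0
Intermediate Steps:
(-39 - 1*51)*0 = (-39 - 51)*0 = -90*0 = 0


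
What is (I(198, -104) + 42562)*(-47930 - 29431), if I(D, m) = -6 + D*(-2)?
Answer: -3261539760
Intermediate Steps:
I(D, m) = -6 - 2*D
(I(198, -104) + 42562)*(-47930 - 29431) = ((-6 - 2*198) + 42562)*(-47930 - 29431) = ((-6 - 396) + 42562)*(-77361) = (-402 + 42562)*(-77361) = 42160*(-77361) = -3261539760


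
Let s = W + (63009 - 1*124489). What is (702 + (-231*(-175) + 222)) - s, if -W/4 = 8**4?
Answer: 119213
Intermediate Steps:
W = -16384 (W = -4*8**4 = -4*4096 = -16384)
s = -77864 (s = -16384 + (63009 - 1*124489) = -16384 + (63009 - 124489) = -16384 - 61480 = -77864)
(702 + (-231*(-175) + 222)) - s = (702 + (-231*(-175) + 222)) - 1*(-77864) = (702 + (40425 + 222)) + 77864 = (702 + 40647) + 77864 = 41349 + 77864 = 119213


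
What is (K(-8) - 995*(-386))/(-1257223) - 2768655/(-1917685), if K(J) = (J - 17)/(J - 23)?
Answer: 140616508328/123536674961 ≈ 1.1383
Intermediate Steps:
K(J) = (-17 + J)/(-23 + J)
(K(-8) - 995*(-386))/(-1257223) - 2768655/(-1917685) = ((-17 - 8)/(-23 - 8) - 995*(-386))/(-1257223) - 2768655/(-1917685) = (-25/(-31) + 384070)*(-1/1257223) - 2768655*(-1/1917685) = (-1/31*(-25) + 384070)*(-1/1257223) + 553731/383537 = (25/31 + 384070)*(-1/1257223) + 553731/383537 = (11906195/31)*(-1/1257223) + 553731/383537 = -11906195/38973913 + 553731/383537 = 140616508328/123536674961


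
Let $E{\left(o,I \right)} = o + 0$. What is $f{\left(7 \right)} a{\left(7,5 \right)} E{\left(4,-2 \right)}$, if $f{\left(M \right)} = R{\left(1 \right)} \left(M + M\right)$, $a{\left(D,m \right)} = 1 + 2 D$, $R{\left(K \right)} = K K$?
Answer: $840$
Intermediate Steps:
$E{\left(o,I \right)} = o$
$R{\left(K \right)} = K^{2}$
$f{\left(M \right)} = 2 M$ ($f{\left(M \right)} = 1^{2} \left(M + M\right) = 1 \cdot 2 M = 2 M$)
$f{\left(7 \right)} a{\left(7,5 \right)} E{\left(4,-2 \right)} = 2 \cdot 7 \left(1 + 2 \cdot 7\right) 4 = 14 \left(1 + 14\right) 4 = 14 \cdot 15 \cdot 4 = 210 \cdot 4 = 840$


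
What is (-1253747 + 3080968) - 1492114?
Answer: 335107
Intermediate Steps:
(-1253747 + 3080968) - 1492114 = 1827221 - 1492114 = 335107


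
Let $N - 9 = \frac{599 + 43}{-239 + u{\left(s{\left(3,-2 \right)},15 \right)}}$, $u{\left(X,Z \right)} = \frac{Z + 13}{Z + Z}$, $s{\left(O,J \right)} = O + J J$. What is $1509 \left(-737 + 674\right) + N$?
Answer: $- \frac{339461748}{3571} \approx -95061.0$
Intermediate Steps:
$s{\left(O,J \right)} = O + J^{2}$
$u{\left(X,Z \right)} = \frac{13 + Z}{2 Z}$
$N = \frac{22509}{3571}$ ($N = 9 + \frac{599 + 43}{-239 + \frac{13 + 15}{2 \cdot 15}} = 9 + \frac{642}{-239 + \frac{1}{2} \cdot \frac{1}{15} \cdot 28} = 9 + \frac{642}{-239 + \frac{14}{15}} = 9 + \frac{642}{- \frac{3571}{15}} = 9 + 642 \left(- \frac{15}{3571}\right) = 9 - \frac{9630}{3571} = \frac{22509}{3571} \approx 6.3033$)
$1509 \left(-737 + 674\right) + N = 1509 \left(-737 + 674\right) + \frac{22509}{3571} = 1509 \left(-63\right) + \frac{22509}{3571} = -95067 + \frac{22509}{3571} = - \frac{339461748}{3571}$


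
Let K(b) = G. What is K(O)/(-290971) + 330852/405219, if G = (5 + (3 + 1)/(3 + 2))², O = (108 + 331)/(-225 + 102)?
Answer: 802122547707/982558147075 ≈ 0.81636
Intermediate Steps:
O = -439/123 (O = 439/(-123) = 439*(-1/123) = -439/123 ≈ -3.5691)
G = 841/25 (G = (5 + 4/5)² = (5 + 4*(⅕))² = (5 + ⅘)² = (29/5)² = 841/25 ≈ 33.640)
K(b) = 841/25
K(O)/(-290971) + 330852/405219 = (841/25)/(-290971) + 330852/405219 = (841/25)*(-1/290971) + 330852*(1/405219) = -841/7274275 + 110284/135073 = 802122547707/982558147075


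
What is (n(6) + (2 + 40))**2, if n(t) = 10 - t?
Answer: 2116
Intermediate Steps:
(n(6) + (2 + 40))**2 = ((10 - 1*6) + (2 + 40))**2 = ((10 - 6) + 42)**2 = (4 + 42)**2 = 46**2 = 2116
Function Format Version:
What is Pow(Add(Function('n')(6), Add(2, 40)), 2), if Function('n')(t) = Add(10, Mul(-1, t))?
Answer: 2116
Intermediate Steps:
Pow(Add(Function('n')(6), Add(2, 40)), 2) = Pow(Add(Add(10, Mul(-1, 6)), Add(2, 40)), 2) = Pow(Add(Add(10, -6), 42), 2) = Pow(Add(4, 42), 2) = Pow(46, 2) = 2116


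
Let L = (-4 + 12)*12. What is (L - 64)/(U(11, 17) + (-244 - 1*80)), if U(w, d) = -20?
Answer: -4/43 ≈ -0.093023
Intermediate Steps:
L = 96 (L = 8*12 = 96)
(L - 64)/(U(11, 17) + (-244 - 1*80)) = (96 - 64)/(-20 + (-244 - 1*80)) = 32/(-20 + (-244 - 80)) = 32/(-20 - 324) = 32/(-344) = 32*(-1/344) = -4/43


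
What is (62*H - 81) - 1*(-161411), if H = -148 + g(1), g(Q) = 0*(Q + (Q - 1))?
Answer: 152154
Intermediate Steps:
g(Q) = 0 (g(Q) = 0*(Q + (-1 + Q)) = 0*(-1 + 2*Q) = 0)
H = -148 (H = -148 + 0 = -148)
(62*H - 81) - 1*(-161411) = (62*(-148) - 81) - 1*(-161411) = (-9176 - 81) + 161411 = -9257 + 161411 = 152154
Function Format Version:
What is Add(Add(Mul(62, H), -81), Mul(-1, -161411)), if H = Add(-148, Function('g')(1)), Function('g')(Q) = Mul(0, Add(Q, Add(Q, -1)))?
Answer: 152154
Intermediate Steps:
Function('g')(Q) = 0 (Function('g')(Q) = Mul(0, Add(Q, Add(-1, Q))) = Mul(0, Add(-1, Mul(2, Q))) = 0)
H = -148 (H = Add(-148, 0) = -148)
Add(Add(Mul(62, H), -81), Mul(-1, -161411)) = Add(Add(Mul(62, -148), -81), Mul(-1, -161411)) = Add(Add(-9176, -81), 161411) = Add(-9257, 161411) = 152154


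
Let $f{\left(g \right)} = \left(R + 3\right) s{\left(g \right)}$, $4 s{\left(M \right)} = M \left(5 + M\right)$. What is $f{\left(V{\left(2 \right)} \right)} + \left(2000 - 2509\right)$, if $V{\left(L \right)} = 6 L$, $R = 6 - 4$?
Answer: $-254$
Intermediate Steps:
$R = 2$ ($R = 6 - 4 = 2$)
$s{\left(M \right)} = \frac{M \left(5 + M\right)}{4}$
$f{\left(g \right)} = \frac{5 g \left(5 + g\right)}{4}$ ($f{\left(g \right)} = \left(2 + 3\right) \frac{g \left(5 + g\right)}{4} = 5 \frac{g \left(5 + g\right)}{4} = \frac{5 g \left(5 + g\right)}{4}$)
$f{\left(V{\left(2 \right)} \right)} + \left(2000 - 2509\right) = \frac{5 \cdot 6 \cdot 2 \left(5 + 6 \cdot 2\right)}{4} + \left(2000 - 2509\right) = \frac{5}{4} \cdot 12 \left(5 + 12\right) - 509 = \frac{5}{4} \cdot 12 \cdot 17 - 509 = 255 - 509 = -254$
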